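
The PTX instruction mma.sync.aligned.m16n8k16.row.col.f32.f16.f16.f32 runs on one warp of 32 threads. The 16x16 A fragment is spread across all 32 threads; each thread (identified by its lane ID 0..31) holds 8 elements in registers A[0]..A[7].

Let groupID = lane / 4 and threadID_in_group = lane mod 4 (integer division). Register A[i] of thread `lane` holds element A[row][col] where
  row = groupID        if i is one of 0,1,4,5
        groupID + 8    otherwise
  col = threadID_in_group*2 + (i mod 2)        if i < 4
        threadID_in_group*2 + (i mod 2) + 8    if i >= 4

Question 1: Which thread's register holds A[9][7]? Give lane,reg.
r:9=>grp=1,rB=1  c:7=>cB=0,tig=3,lo=1
L=1*4+3=7  i=0*4+1*2+1=3

7,3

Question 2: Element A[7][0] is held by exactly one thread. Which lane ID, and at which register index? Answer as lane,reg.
28,0

r:7=>grp=7,rB=0  c:0=>cB=0,tig=0,lo=0
L=7*4+0=28  i=0*4+0*2+0=0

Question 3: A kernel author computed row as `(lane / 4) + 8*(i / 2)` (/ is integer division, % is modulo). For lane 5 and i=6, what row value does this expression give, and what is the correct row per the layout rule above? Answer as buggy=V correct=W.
`(lane / 4) + 8*(i / 2)`[5,6]->25
lane 5: g=1 (5/4), t=1 (5%4)
i=6: r=1+8=9, c=1*2+0+8=10
row: 25 vs 9

buggy=25 correct=9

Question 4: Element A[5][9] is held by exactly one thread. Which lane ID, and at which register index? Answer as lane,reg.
r=5→G=5,rhi=0  c=9→chi=1,T=0,p=1
L=5*4+0=20  i=1*4+0*2+1=5

20,5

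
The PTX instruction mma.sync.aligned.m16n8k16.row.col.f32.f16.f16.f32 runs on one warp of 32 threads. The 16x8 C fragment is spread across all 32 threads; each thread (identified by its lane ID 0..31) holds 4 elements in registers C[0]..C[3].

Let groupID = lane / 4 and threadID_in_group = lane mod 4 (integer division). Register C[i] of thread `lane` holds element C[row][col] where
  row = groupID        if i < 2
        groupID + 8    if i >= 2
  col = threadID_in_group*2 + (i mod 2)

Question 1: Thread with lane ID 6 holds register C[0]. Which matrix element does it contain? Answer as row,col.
1,4

lane 6→6/4=1, 6 mod 4=2
i=0  r:1+0→1  c:2·2+0→4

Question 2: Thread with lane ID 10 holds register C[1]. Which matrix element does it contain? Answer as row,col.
2,5

10: gid=2,tid=2
[1] (2+0,2*2+1) = (2,5)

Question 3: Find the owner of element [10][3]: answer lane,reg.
r:10=>grp=2,rB=1  c:3=>tig=1,lo=1
L=2*4+1=9  i=1*2+1=3

9,3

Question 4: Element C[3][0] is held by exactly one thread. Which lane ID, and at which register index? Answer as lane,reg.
r: 3->gid=3,r8=0  c: 0->tid=0,i&1=0
L=3*4+0=12  i=0*2+0=0

12,0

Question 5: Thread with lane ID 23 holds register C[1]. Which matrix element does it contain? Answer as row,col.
5,7

L=23=>grp=23>>2=5, tig=23&3=3
[1]=>row 5+0=5  col 3·2+1=7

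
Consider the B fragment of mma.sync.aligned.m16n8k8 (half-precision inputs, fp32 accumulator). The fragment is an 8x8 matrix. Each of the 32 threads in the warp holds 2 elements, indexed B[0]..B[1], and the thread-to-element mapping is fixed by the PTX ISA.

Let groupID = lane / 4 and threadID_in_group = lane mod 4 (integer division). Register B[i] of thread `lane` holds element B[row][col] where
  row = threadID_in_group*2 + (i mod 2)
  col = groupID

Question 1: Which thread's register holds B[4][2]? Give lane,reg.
c=2->g=2  r=4->t=2,b0=0
L=2*4+2=10  i=0=0

10,0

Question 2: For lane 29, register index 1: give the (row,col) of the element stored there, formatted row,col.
lane 29⇒29/4=7, 29 mod 4=1
i=1  r:2·1+1⇒3  c:7

3,7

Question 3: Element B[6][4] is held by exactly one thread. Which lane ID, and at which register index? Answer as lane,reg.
c=4⇒gr=4  r=6⇒th=3,odd=0
L=4*4+3=19  i=0=0

19,0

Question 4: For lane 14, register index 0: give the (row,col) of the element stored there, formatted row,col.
4,3

14: gr=3,th=2
[0] (2*2+0,3) = (4,3)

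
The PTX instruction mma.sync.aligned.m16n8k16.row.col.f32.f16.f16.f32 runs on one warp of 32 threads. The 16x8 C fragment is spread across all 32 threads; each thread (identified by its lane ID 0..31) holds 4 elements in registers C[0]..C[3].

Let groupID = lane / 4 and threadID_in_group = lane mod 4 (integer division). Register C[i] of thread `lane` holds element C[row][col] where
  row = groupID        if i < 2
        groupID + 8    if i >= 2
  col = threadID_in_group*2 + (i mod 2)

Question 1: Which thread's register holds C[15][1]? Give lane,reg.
r=15->g=7,rb=1  c=1->t=0,b0=1
L=7*4+0=28  i=1*2+1=3

28,3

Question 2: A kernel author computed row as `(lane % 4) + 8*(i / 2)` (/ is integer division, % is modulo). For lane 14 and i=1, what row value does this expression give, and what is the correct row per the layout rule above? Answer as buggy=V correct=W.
buggy=2 correct=3

`(lane % 4) + 8*(i / 2)`[14,1]⇒2
14: gr=3,th=2
[1] (3+0,2*2+1) = (3,5)
row: 2 vs 3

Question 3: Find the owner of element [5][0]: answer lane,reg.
20,0

r=5→G=5,rhi=0  c=0→T=0,p=0
L=5*4+0=20  i=0*2+0=0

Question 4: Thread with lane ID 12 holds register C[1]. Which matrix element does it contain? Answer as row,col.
lane 12: gr=3 (12/4), th=0 (12%4)
i=1: r=3+0=3, c=0*2+1=1

3,1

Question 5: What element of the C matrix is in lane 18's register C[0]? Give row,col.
lane 18⇒18/4=4, 18 mod 4=2
i=0  r:4+0⇒4  c:2·2+0⇒4

4,4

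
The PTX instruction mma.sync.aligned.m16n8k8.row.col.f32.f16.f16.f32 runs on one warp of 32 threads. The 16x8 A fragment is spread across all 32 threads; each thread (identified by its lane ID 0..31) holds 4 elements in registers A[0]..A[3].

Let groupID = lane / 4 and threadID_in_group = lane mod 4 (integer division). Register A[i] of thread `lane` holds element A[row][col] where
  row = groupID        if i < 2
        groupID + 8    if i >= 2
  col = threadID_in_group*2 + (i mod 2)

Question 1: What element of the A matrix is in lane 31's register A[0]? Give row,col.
7,6

lane 31: G=7 (31/4), T=3 (31%4)
i=0: r=7+0=7, c=3*2+0=6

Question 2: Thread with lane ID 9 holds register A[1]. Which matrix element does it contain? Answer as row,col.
L=9->g=9>>2=2, t=9&3=1
[1]->row 2+0=2  col 1·2+1=3

2,3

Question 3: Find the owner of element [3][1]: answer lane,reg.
12,1

r=3->g=3,rb=0  c=1->t=0,b0=1
L=3*4+0=12  i=0*2+1=1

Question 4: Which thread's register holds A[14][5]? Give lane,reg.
r=14⇒gr=6,Rb=1  c=5⇒th=2,odd=1
L=6*4+2=26  i=1*2+1=3

26,3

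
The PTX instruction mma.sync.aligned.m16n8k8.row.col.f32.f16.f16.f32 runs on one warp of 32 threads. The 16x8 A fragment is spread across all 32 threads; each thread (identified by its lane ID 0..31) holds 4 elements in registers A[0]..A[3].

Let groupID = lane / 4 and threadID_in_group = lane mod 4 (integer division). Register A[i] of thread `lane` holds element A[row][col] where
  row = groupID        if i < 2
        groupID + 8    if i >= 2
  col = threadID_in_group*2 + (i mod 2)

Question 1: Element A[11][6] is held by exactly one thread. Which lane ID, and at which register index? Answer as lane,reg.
r=11→G=3,rhi=1  c=6→T=3,p=0
L=3*4+3=15  i=1*2+0=2

15,2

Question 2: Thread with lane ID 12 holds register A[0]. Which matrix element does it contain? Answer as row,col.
lane 12: gid=3 (12/4), tid=0 (12%4)
i=0: r=3+0=3, c=0*2+0=0

3,0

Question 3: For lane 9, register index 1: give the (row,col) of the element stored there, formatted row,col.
L=9->g=9>>2=2, t=9&3=1
[1]->row 2+0=2  col 1·2+1=3

2,3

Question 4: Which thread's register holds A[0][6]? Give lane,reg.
r=0→G=0,rhi=0  c=6→T=3,p=0
L=0*4+3=3  i=0*2+0=0

3,0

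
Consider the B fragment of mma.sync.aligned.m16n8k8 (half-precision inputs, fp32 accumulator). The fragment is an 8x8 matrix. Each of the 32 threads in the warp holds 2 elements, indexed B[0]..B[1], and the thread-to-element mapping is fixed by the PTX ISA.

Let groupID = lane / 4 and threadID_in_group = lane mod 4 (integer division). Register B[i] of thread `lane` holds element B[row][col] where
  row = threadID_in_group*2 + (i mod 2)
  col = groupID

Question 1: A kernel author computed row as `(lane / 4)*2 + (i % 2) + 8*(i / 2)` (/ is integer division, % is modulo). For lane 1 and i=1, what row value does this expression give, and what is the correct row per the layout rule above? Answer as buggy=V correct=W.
buggy=1 correct=3

`(lane / 4)*2 + (i % 2) + 8*(i / 2)`[1,1]->1
lane 1: g=0 (1/4), t=1 (1%4)
i=1: r=1*2+1=3, c=g=0
row: 1 vs 3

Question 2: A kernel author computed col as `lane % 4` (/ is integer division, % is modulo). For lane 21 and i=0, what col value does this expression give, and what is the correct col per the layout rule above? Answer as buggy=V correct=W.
buggy=1 correct=5

`lane % 4`[21,0]→1
lane 21: G=5 (21/4), T=1 (21%4)
i=0: r=1*2+0=2, c=G=5
col: 1 vs 5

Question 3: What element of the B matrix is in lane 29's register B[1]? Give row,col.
3,7

29: gid=7,tid=1
[1] (1*2+1,7) = (3,7)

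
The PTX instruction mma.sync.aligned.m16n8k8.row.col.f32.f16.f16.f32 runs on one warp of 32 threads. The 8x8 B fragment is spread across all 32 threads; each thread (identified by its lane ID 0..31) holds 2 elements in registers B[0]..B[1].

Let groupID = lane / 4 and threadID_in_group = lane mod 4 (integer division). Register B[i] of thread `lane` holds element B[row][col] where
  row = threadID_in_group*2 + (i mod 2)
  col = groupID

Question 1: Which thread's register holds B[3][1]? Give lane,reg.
c:1=>grp=1  r:3=>tig=1,lo=1
L=1*4+1=5  i=1=1

5,1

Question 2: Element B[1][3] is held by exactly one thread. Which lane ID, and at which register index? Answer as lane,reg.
12,1

c: 3->gid=3  r: 1->tid=0,i&1=1
L=3*4+0=12  i=1=1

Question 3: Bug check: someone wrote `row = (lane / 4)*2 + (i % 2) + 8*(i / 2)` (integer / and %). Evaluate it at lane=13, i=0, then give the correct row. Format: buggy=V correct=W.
buggy=6 correct=2

`(lane / 4)*2 + (i % 2) + 8*(i / 2)`[13,0]=>6
lane 13=>13/4=3, 13 mod 4=1
i=0  r:2·1+0=>2  c:3
row: 6 vs 2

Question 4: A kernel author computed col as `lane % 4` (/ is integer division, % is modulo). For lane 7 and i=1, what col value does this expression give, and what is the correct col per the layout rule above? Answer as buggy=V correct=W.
buggy=3 correct=1

`lane % 4`[7,1]->3
L=7->g=7>>2=1, t=7&3=3
[1]->row 3·2+1=7  col g=1
col: 3 vs 1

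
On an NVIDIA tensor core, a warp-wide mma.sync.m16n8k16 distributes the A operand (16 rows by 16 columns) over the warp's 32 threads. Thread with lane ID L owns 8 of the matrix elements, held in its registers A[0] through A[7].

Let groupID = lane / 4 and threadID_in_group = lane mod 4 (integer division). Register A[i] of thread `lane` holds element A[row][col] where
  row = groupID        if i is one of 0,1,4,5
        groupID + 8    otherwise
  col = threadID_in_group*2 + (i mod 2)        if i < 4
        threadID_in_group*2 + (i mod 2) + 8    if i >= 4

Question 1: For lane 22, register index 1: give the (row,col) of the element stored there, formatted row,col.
L=22->g=22>>2=5, t=22&3=2
[1]->row 5+0=5  col 2·2+1+0=5

5,5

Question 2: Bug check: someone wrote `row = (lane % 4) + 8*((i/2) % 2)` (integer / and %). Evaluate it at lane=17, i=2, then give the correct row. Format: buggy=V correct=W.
`(lane % 4) + 8*((i/2) % 2)`[17,2]=>9
lane 17=>17/4=4, 17 mod 4=1
i=2  r:4+8=>12  c:2·1+0+0=>2
row: 9 vs 12

buggy=9 correct=12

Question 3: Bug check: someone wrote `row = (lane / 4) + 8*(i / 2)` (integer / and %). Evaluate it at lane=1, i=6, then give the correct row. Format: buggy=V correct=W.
buggy=24 correct=8

`(lane / 4) + 8*(i / 2)`[1,6]=>24
lane 1: grp=0 (1/4), tig=1 (1%4)
i=6: r=0+8=8, c=1*2+0+8=10
row: 24 vs 8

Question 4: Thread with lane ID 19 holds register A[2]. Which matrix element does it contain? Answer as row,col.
19: gr=4,th=3
[2] (4+8,3*2+0+0) = (12,6)

12,6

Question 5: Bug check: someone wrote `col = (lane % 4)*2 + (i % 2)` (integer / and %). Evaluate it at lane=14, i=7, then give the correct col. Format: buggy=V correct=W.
buggy=5 correct=13

`(lane % 4)*2 + (i % 2)`[14,7]->5
14: gid=3,tid=2
[7] (3+8,2*2+1+8) = (11,13)
col: 5 vs 13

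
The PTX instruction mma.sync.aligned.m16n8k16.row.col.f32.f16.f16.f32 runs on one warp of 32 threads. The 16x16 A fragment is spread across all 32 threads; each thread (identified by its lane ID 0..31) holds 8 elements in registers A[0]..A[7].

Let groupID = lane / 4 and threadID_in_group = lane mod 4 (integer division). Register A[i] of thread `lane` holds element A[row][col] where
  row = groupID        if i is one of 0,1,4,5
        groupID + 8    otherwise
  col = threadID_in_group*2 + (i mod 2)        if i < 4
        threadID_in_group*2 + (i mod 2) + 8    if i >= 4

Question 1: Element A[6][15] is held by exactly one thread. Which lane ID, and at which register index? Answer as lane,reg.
27,5

r=6→G=6,rhi=0  c=15→chi=1,T=3,p=1
L=6*4+3=27  i=1*4+0*2+1=5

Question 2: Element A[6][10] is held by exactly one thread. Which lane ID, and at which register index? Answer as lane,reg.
25,4

r: 6->gid=6,r8=0  c: 10->c8=1,tid=1,i&1=0
L=6*4+1=25  i=1*4+0*2+0=4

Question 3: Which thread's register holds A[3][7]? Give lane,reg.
r=3->g=3,rb=0  c=7->cb=0,t=3,b0=1
L=3*4+3=15  i=0*4+0*2+1=1

15,1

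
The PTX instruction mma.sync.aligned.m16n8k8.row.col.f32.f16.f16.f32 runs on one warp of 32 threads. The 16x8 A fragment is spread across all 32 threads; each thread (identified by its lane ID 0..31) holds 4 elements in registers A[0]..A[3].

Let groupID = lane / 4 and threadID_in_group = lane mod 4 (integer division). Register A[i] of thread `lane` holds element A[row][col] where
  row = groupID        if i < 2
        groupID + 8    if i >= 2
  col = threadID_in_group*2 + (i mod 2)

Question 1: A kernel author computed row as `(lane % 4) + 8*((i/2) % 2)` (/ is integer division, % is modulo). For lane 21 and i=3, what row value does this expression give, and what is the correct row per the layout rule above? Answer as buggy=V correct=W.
`(lane % 4) + 8*((i/2) % 2)`[21,3]=>9
lane 21=>21/4=5, 21 mod 4=1
i=3  r:5+8=>13  c:2·1+1=>3
row: 9 vs 13

buggy=9 correct=13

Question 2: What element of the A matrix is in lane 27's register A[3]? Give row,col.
lane 27=>27/4=6, 27 mod 4=3
i=3  r:6+8=>14  c:2·3+1=>7

14,7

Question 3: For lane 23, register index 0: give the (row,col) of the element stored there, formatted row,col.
5,6

23: grp=5,tig=3
[0] (5+0,3*2+0) = (5,6)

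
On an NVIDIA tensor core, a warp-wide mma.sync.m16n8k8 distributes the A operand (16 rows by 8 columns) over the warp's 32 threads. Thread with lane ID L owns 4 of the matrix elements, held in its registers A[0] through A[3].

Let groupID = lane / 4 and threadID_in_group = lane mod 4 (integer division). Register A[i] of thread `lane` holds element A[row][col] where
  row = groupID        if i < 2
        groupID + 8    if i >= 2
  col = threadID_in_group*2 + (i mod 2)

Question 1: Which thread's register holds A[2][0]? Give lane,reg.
8,0

r:2=>grp=2,rB=0  c:0=>tig=0,lo=0
L=2*4+0=8  i=0*2+0=0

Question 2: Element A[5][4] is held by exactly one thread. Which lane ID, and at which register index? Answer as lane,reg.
r=5->g=5,rb=0  c=4->t=2,b0=0
L=5*4+2=22  i=0*2+0=0

22,0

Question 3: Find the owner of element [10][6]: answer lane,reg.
r=10→G=2,rhi=1  c=6→T=3,p=0
L=2*4+3=11  i=1*2+0=2

11,2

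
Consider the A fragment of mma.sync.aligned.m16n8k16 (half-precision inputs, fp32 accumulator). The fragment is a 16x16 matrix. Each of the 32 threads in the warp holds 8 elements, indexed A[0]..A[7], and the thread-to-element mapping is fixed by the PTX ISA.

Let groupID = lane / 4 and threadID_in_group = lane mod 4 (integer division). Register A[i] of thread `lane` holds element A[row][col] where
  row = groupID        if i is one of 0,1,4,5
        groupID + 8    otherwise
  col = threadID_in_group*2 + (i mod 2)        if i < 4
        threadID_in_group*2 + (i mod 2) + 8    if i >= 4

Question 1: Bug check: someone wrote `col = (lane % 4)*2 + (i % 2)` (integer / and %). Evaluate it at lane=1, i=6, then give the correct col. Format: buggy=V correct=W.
`(lane % 4)*2 + (i % 2)`[1,6]->2
L=1->g=1>>2=0, t=1&3=1
[6]->row 0+8=8  col 1·2+0+8=10
col: 2 vs 10

buggy=2 correct=10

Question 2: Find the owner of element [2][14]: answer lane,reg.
r=2⇒gr=2,Rb=0  c=14⇒Cb=1,th=3,odd=0
L=2*4+3=11  i=1*4+0*2+0=4

11,4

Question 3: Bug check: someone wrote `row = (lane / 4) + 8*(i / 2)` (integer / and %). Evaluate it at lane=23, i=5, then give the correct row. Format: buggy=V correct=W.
buggy=21 correct=5

`(lane / 4) + 8*(i / 2)`[23,5]->21
L=23->gid=23>>2=5, tid=23&3=3
[5]->row 5+0=5  col 3·2+1+8=15
row: 21 vs 5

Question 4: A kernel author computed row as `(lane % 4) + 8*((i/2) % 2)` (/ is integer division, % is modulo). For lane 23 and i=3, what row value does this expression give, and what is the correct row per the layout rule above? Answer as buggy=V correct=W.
`(lane % 4) + 8*((i/2) % 2)`[23,3]→11
23: G=5,T=3
[3] (5+8,3*2+1+0) = (13,7)
row: 11 vs 13

buggy=11 correct=13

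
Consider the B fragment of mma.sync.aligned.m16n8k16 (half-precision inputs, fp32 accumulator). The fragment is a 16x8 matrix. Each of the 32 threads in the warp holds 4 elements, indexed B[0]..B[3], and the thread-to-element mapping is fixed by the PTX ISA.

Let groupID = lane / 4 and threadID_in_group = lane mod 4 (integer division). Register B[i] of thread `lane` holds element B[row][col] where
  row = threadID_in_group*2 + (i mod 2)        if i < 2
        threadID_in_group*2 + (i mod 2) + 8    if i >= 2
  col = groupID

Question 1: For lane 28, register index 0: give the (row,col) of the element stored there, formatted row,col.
lane 28⇒28/4=7, 28 mod 4=0
i=0  r:2·0+0+0⇒0  c:7

0,7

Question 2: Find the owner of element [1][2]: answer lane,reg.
c=2⇒gr=2  r=1⇒Rb=0,th=0,odd=1
L=2*4+0=8  i=0*2+1=1

8,1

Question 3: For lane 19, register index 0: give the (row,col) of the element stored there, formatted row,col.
lane 19->19/4=4, 19 mod 4=3
i=0  r:2·3+0+0->6  c:4

6,4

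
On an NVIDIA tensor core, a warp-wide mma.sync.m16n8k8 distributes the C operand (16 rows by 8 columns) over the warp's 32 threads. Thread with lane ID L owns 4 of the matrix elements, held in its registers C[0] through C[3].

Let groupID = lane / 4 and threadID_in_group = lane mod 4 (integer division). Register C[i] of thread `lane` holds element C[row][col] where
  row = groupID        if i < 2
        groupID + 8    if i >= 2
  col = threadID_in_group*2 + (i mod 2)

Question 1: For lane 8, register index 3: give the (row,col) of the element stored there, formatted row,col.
10,1

8: grp=2,tig=0
[3] (2+8,0*2+1) = (10,1)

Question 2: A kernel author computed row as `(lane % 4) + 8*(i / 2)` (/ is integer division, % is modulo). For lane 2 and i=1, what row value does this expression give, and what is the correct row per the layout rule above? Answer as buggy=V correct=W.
`(lane % 4) + 8*(i / 2)`[2,1]→2
L=2→G=2>>2=0, T=2&3=2
[1]→row 0+0=0  col 2·2+1=5
row: 2 vs 0

buggy=2 correct=0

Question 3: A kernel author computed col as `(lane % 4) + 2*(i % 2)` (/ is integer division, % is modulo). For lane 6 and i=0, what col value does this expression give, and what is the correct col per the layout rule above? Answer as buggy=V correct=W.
buggy=2 correct=4

`(lane % 4) + 2*(i % 2)`[6,0]→2
lane 6→6/4=1, 6 mod 4=2
i=0  r:1+0→1  c:2·2+0→4
col: 2 vs 4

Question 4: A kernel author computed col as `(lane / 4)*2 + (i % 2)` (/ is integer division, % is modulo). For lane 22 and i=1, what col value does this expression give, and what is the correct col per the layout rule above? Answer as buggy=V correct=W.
`(lane / 4)*2 + (i % 2)`[22,1]⇒11
L=22⇒gr=22>>2=5, th=22&3=2
[1]⇒row 5+0=5  col 2·2+1=5
col: 11 vs 5

buggy=11 correct=5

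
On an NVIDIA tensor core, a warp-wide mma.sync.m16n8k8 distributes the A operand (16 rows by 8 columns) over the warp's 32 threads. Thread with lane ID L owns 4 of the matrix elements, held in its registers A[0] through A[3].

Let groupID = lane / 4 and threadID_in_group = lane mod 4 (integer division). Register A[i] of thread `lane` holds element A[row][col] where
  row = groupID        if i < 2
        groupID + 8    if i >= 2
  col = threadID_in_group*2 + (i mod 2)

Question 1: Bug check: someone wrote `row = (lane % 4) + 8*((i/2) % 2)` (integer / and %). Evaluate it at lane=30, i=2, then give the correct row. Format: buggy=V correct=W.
`(lane % 4) + 8*((i/2) % 2)`[30,2]->10
lane 30: g=7 (30/4), t=2 (30%4)
i=2: r=7+8=15, c=2*2+0=4
row: 10 vs 15

buggy=10 correct=15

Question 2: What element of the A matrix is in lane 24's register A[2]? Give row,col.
14,0

lane 24: grp=6 (24/4), tig=0 (24%4)
i=2: r=6+8=14, c=0*2+0=0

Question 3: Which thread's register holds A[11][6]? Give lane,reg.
r=11→G=3,rhi=1  c=6→T=3,p=0
L=3*4+3=15  i=1*2+0=2

15,2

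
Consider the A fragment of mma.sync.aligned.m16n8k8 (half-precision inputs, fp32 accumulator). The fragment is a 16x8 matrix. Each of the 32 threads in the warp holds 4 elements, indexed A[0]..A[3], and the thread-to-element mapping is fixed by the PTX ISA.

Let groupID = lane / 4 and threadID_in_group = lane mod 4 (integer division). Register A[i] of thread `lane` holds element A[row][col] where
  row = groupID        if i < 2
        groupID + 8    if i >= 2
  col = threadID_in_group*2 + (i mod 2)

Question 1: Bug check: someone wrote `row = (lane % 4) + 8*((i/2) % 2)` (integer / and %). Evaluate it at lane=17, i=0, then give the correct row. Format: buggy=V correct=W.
`(lane % 4) + 8*((i/2) % 2)`[17,0]=>1
L=17=>grp=17>>2=4, tig=17&3=1
[0]=>row 4+0=4  col 1·2+0=2
row: 1 vs 4

buggy=1 correct=4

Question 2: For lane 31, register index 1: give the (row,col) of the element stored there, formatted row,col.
lane 31: grp=7 (31/4), tig=3 (31%4)
i=1: r=7+0=7, c=3*2+1=7

7,7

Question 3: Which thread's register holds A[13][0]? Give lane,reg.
20,2

r: 13->gid=5,r8=1  c: 0->tid=0,i&1=0
L=5*4+0=20  i=1*2+0=2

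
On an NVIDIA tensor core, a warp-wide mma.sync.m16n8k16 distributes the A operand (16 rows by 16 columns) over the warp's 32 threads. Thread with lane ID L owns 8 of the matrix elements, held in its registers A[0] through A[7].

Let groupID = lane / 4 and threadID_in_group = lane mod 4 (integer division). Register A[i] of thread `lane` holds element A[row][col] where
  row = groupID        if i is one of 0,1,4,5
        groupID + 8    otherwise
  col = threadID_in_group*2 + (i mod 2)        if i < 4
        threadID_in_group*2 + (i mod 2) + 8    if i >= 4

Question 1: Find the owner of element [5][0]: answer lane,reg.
20,0

r: 5->gid=5,r8=0  c: 0->c8=0,tid=0,i&1=0
L=5*4+0=20  i=0*4+0*2+0=0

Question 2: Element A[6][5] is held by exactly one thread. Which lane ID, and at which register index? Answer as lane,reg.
26,1

r=6->g=6,rb=0  c=5->cb=0,t=2,b0=1
L=6*4+2=26  i=0*4+0*2+1=1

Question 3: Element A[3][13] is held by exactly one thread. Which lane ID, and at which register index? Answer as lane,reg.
14,5

r=3→G=3,rhi=0  c=13→chi=1,T=2,p=1
L=3*4+2=14  i=1*4+0*2+1=5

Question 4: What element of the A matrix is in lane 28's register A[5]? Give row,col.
7,9

lane 28: gid=7 (28/4), tid=0 (28%4)
i=5: r=7+0=7, c=0*2+1+8=9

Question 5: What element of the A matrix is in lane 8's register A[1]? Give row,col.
2,1

L=8=>grp=8>>2=2, tig=8&3=0
[1]=>row 2+0=2  col 0·2+1+0=1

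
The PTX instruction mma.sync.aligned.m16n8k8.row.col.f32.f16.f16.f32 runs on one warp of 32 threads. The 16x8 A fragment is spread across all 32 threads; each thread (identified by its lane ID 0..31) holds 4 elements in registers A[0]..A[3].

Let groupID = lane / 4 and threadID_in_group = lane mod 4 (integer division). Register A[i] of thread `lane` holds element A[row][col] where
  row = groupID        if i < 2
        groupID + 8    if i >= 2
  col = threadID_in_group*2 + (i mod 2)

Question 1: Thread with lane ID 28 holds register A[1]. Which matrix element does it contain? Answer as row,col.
7,1

28: gr=7,th=0
[1] (7+0,0*2+1) = (7,1)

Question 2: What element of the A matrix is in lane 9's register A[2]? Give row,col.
10,2

lane 9: g=2 (9/4), t=1 (9%4)
i=2: r=2+8=10, c=1*2+0=2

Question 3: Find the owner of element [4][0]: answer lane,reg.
16,0

r=4⇒gr=4,Rb=0  c=0⇒th=0,odd=0
L=4*4+0=16  i=0*2+0=0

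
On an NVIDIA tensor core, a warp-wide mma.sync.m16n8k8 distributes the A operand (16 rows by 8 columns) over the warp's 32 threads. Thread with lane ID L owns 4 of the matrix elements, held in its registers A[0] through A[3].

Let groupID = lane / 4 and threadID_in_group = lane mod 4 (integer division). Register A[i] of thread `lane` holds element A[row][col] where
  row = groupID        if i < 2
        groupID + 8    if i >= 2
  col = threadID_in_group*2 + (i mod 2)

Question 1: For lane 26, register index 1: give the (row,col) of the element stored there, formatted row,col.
lane 26: g=6 (26/4), t=2 (26%4)
i=1: r=6+0=6, c=2*2+1=5

6,5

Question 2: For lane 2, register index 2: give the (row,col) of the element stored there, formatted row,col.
lane 2: G=0 (2/4), T=2 (2%4)
i=2: r=0+8=8, c=2*2+0=4

8,4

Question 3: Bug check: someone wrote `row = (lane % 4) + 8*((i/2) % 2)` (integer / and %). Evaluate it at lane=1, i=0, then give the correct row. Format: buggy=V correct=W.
buggy=1 correct=0

`(lane % 4) + 8*((i/2) % 2)`[1,0]=>1
lane 1: grp=0 (1/4), tig=1 (1%4)
i=0: r=0+0=0, c=1*2+0=2
row: 1 vs 0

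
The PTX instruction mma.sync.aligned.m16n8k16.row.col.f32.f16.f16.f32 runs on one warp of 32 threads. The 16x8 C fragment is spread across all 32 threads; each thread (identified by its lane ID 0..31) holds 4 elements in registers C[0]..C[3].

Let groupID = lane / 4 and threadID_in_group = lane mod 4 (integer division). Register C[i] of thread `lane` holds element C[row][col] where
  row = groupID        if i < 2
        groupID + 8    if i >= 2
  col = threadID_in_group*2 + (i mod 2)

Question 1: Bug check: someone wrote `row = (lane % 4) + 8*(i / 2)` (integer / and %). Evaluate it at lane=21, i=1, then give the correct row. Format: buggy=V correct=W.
buggy=1 correct=5

`(lane % 4) + 8*(i / 2)`[21,1]->1
21: gid=5,tid=1
[1] (5+0,1*2+1) = (5,3)
row: 1 vs 5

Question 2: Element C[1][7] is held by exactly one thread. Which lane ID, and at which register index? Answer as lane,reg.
r=1→G=1,rhi=0  c=7→T=3,p=1
L=1*4+3=7  i=0*2+1=1

7,1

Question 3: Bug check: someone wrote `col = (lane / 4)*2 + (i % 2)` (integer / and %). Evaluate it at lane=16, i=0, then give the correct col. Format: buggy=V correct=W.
`(lane / 4)*2 + (i % 2)`[16,0]->8
lane 16: g=4 (16/4), t=0 (16%4)
i=0: r=4+0=4, c=0*2+0=0
col: 8 vs 0

buggy=8 correct=0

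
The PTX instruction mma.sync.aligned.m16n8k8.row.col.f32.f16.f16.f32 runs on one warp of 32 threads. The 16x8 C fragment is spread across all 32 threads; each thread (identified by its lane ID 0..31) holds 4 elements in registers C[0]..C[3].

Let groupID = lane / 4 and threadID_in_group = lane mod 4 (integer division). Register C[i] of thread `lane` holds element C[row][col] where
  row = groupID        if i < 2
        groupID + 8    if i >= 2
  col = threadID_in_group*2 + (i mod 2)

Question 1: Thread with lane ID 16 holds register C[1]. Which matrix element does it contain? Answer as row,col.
L=16->g=16>>2=4, t=16&3=0
[1]->row 4+0=4  col 0·2+1=1

4,1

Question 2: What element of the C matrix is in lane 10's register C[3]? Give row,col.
10: grp=2,tig=2
[3] (2+8,2*2+1) = (10,5)

10,5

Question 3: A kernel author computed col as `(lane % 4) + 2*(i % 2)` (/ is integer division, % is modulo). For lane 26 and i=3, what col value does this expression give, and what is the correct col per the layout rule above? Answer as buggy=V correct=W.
`(lane % 4) + 2*(i % 2)`[26,3]=>4
L=26=>grp=26>>2=6, tig=26&3=2
[3]=>row 6+8=14  col 2·2+1=5
col: 4 vs 5

buggy=4 correct=5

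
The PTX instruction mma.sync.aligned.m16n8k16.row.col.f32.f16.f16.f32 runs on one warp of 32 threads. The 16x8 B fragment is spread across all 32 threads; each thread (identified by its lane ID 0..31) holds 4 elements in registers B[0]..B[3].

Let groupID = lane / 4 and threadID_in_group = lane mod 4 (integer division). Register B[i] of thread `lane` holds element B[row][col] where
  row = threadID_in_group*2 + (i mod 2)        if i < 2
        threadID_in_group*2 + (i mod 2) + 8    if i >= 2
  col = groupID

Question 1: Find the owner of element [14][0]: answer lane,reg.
c=0->g=0  r=14->rb=1,t=3,b0=0
L=0*4+3=3  i=1*2+0=2

3,2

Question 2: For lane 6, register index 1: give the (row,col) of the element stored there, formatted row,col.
lane 6: g=1 (6/4), t=2 (6%4)
i=1: r=2*2+1+0=5, c=g=1

5,1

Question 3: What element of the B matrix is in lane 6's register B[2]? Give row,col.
12,1

lane 6: gid=1 (6/4), tid=2 (6%4)
i=2: r=2*2+0+8=12, c=gid=1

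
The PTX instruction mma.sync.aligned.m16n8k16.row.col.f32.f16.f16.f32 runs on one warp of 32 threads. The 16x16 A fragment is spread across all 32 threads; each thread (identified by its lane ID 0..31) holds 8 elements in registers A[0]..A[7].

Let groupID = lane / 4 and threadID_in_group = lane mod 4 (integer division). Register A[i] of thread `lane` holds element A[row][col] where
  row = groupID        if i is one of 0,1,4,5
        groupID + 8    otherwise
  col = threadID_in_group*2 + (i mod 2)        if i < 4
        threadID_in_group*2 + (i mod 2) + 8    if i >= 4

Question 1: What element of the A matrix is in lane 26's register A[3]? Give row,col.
14,5

L=26->gid=26>>2=6, tid=26&3=2
[3]->row 6+8=14  col 2·2+1+0=5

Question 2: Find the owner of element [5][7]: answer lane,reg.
23,1

r:5=>grp=5,rB=0  c:7=>cB=0,tig=3,lo=1
L=5*4+3=23  i=0*4+0*2+1=1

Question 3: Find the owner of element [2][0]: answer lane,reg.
8,0

r: 2->gid=2,r8=0  c: 0->c8=0,tid=0,i&1=0
L=2*4+0=8  i=0*4+0*2+0=0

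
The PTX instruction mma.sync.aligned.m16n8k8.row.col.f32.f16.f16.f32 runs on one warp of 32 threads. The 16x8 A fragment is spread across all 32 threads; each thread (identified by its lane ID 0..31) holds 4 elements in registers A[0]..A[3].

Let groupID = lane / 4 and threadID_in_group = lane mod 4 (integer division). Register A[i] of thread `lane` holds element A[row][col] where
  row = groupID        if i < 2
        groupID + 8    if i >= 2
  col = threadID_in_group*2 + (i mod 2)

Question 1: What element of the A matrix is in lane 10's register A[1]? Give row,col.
2,5

10: G=2,T=2
[1] (2+0,2*2+1) = (2,5)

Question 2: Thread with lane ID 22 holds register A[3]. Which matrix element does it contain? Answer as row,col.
L=22=>grp=22>>2=5, tig=22&3=2
[3]=>row 5+8=13  col 2·2+1=5

13,5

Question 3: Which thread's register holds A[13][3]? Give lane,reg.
r=13->g=5,rb=1  c=3->t=1,b0=1
L=5*4+1=21  i=1*2+1=3

21,3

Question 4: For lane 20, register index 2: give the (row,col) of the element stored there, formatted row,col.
13,0

lane 20->20/4=5, 20 mod 4=0
i=2  r:5+8->13  c:2·0+0->0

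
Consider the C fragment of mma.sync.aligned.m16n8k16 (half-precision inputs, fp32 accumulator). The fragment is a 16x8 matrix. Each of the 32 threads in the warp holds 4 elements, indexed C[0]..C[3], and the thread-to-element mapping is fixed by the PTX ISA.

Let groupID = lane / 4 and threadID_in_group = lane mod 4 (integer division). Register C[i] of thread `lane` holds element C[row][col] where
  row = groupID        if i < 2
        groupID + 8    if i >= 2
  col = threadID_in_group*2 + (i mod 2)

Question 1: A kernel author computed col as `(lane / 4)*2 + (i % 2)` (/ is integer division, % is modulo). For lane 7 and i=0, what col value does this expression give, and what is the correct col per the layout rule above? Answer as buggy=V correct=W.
buggy=2 correct=6

`(lane / 4)*2 + (i % 2)`[7,0]->2
lane 7->7/4=1, 7 mod 4=3
i=0  r:1+0->1  c:2·3+0->6
col: 2 vs 6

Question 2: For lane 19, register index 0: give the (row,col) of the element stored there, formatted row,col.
19: g=4,t=3
[0] (4+0,3*2+0) = (4,6)

4,6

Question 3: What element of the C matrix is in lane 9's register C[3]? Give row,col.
10,3

lane 9: G=2 (9/4), T=1 (9%4)
i=3: r=2+8=10, c=1*2+1=3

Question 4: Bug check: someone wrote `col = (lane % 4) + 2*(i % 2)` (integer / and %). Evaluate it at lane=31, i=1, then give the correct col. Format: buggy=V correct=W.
buggy=5 correct=7

`(lane % 4) + 2*(i % 2)`[31,1]->5
lane 31->31/4=7, 31 mod 4=3
i=1  r:7+0->7  c:2·3+1->7
col: 5 vs 7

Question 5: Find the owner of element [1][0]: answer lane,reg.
r=1->g=1,rb=0  c=0->t=0,b0=0
L=1*4+0=4  i=0*2+0=0

4,0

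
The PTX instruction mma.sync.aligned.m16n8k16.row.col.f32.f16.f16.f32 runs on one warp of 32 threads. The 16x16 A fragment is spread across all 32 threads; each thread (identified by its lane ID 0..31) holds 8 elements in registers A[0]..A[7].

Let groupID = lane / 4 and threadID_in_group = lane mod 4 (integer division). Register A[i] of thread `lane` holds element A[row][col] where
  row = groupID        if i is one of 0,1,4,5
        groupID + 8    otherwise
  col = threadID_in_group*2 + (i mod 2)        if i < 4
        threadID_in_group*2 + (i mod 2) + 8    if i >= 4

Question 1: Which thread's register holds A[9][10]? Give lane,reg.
r=9->g=1,rb=1  c=10->cb=1,t=1,b0=0
L=1*4+1=5  i=1*4+1*2+0=6

5,6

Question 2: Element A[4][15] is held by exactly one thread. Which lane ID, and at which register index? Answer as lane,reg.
19,5

r=4⇒gr=4,Rb=0  c=15⇒Cb=1,th=3,odd=1
L=4*4+3=19  i=1*4+0*2+1=5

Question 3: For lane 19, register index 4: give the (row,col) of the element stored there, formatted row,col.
4,14

lane 19: G=4 (19/4), T=3 (19%4)
i=4: r=4+0=4, c=3*2+0+8=14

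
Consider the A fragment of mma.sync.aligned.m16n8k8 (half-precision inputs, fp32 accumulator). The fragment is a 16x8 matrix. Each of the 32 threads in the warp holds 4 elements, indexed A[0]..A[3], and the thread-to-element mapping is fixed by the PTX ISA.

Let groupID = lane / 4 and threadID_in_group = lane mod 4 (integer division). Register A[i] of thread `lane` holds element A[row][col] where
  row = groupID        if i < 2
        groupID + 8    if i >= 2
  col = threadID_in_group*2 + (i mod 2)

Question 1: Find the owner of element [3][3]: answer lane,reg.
13,1

r=3->g=3,rb=0  c=3->t=1,b0=1
L=3*4+1=13  i=0*2+1=1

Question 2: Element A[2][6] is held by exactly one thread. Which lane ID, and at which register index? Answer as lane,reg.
r=2⇒gr=2,Rb=0  c=6⇒th=3,odd=0
L=2*4+3=11  i=0*2+0=0

11,0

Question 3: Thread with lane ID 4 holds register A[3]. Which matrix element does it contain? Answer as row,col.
9,1

lane 4=>4/4=1, 4 mod 4=0
i=3  r:1+8=>9  c:2·0+1=>1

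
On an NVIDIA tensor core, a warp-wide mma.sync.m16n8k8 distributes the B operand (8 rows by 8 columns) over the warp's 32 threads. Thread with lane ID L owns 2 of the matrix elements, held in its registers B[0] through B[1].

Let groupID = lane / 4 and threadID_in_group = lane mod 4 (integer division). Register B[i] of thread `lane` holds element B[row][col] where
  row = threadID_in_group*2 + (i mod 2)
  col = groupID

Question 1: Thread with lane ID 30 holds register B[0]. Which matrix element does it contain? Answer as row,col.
30: gr=7,th=2
[0] (2*2+0,7) = (4,7)

4,7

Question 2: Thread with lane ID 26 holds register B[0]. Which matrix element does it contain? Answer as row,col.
4,6

lane 26=>26/4=6, 26 mod 4=2
i=0  r:2·2+0=>4  c:6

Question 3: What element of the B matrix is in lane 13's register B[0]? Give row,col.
L=13=>grp=13>>2=3, tig=13&3=1
[0]=>row 1·2+0=2  col grp=3

2,3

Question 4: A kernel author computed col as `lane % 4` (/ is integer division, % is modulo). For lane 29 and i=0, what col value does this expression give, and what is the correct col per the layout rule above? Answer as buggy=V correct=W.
buggy=1 correct=7

`lane % 4`[29,0]=>1
lane 29: grp=7 (29/4), tig=1 (29%4)
i=0: r=1*2+0=2, c=grp=7
col: 1 vs 7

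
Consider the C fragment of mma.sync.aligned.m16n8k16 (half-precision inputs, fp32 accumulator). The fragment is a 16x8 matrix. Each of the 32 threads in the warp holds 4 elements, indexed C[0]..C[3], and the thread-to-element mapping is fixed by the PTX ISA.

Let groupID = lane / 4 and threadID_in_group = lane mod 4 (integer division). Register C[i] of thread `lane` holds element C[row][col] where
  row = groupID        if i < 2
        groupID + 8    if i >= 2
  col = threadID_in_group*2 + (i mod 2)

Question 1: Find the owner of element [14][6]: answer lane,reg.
27,2

r=14->g=6,rb=1  c=6->t=3,b0=0
L=6*4+3=27  i=1*2+0=2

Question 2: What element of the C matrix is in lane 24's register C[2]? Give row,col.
lane 24=>24/4=6, 24 mod 4=0
i=2  r:6+8=>14  c:2·0+0=>0

14,0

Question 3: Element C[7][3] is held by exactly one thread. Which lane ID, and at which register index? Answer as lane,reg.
29,1

r=7⇒gr=7,Rb=0  c=3⇒th=1,odd=1
L=7*4+1=29  i=0*2+1=1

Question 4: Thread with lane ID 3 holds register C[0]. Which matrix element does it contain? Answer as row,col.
lane 3: G=0 (3/4), T=3 (3%4)
i=0: r=0+0=0, c=3*2+0=6

0,6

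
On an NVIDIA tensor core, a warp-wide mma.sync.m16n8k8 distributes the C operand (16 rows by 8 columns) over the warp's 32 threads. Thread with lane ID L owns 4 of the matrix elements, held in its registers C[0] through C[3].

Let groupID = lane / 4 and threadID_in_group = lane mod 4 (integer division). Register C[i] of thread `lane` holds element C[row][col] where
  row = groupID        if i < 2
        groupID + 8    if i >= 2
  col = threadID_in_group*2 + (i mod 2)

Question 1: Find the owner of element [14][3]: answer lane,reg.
r: 14->gid=6,r8=1  c: 3->tid=1,i&1=1
L=6*4+1=25  i=1*2+1=3

25,3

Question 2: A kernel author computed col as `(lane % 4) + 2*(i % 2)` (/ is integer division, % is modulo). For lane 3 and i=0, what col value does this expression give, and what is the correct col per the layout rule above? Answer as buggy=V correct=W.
`(lane % 4) + 2*(i % 2)`[3,0]=>3
L=3=>grp=3>>2=0, tig=3&3=3
[0]=>row 0+0=0  col 3·2+0=6
col: 3 vs 6

buggy=3 correct=6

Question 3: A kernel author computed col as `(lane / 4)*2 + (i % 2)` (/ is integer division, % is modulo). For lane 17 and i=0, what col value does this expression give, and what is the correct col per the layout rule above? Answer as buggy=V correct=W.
`(lane / 4)*2 + (i % 2)`[17,0]->8
L=17->g=17>>2=4, t=17&3=1
[0]->row 4+0=4  col 1·2+0=2
col: 8 vs 2

buggy=8 correct=2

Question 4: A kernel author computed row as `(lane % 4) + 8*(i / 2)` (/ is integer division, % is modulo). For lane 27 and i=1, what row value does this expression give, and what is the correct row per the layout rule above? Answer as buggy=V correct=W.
buggy=3 correct=6

`(lane % 4) + 8*(i / 2)`[27,1]->3
L=27->gid=27>>2=6, tid=27&3=3
[1]->row 6+0=6  col 3·2+1=7
row: 3 vs 6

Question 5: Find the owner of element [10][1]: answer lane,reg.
8,3

r=10→G=2,rhi=1  c=1→T=0,p=1
L=2*4+0=8  i=1*2+1=3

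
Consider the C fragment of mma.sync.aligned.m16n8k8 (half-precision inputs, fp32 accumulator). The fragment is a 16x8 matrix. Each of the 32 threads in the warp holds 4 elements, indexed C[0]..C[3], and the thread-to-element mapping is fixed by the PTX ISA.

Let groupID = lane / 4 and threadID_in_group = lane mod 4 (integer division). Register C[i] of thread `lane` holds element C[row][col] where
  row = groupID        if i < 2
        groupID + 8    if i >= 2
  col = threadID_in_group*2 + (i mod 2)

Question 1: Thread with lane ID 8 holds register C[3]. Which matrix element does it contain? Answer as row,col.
8: gr=2,th=0
[3] (2+8,0*2+1) = (10,1)

10,1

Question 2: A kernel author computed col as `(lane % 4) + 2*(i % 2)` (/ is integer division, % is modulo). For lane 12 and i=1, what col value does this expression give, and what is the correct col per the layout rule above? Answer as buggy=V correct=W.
buggy=2 correct=1

`(lane % 4) + 2*(i % 2)`[12,1]->2
12: g=3,t=0
[1] (3+0,0*2+1) = (3,1)
col: 2 vs 1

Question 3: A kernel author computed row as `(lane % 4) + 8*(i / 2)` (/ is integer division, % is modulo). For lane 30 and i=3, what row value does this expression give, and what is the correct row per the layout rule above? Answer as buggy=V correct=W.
buggy=10 correct=15

`(lane % 4) + 8*(i / 2)`[30,3]=>10
30: grp=7,tig=2
[3] (7+8,2*2+1) = (15,5)
row: 10 vs 15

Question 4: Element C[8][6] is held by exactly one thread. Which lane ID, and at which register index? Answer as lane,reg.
3,2

r=8→G=0,rhi=1  c=6→T=3,p=0
L=0*4+3=3  i=1*2+0=2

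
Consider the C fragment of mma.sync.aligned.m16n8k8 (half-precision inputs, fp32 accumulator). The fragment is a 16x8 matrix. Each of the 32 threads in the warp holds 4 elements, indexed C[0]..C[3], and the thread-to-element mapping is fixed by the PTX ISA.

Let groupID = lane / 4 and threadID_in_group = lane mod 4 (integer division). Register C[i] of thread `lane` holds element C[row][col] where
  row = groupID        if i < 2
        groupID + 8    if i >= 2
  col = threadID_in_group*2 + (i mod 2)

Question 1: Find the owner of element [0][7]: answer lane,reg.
3,1

r=0->g=0,rb=0  c=7->t=3,b0=1
L=0*4+3=3  i=0*2+1=1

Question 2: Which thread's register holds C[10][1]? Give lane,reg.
r: 10->gid=2,r8=1  c: 1->tid=0,i&1=1
L=2*4+0=8  i=1*2+1=3

8,3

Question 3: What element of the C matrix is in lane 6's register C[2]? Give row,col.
6: g=1,t=2
[2] (1+8,2*2+0) = (9,4)

9,4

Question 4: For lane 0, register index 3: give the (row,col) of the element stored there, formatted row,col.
8,1

lane 0⇒0/4=0, 0 mod 4=0
i=3  r:0+8⇒8  c:2·0+1⇒1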